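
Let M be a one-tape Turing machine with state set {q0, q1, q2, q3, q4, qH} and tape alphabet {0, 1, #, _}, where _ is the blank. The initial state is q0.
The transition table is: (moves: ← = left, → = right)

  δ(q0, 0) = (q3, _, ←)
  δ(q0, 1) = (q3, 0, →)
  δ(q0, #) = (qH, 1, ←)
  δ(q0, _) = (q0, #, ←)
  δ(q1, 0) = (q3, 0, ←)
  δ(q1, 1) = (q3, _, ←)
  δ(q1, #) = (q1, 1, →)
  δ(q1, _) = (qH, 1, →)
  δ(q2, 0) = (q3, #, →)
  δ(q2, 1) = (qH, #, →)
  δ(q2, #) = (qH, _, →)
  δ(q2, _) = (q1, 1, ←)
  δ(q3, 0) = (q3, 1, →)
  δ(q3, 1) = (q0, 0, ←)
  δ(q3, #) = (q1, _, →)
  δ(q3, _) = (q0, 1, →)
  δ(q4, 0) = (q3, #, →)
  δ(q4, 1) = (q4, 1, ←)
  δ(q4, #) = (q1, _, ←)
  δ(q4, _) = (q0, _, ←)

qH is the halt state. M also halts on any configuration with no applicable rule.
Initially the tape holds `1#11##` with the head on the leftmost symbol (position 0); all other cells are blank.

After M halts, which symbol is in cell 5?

q0 | [1]#11##__   read 1 → write 0, move →, go to q3
q3 | 0[#]11##__   read # → write _, move →, go to q1
q1 | 0_[1]1##__   read 1 → write _, move ←, go to q3
q3 | 0[_]_1##__   read _ → write 1, move →, go to q0
q0 | 01[_]1##__   read _ → write #, move ←, go to q0
q0 | 0[1]#1##__   read 1 → write 0, move →, go to q3
q3 | 00[#]1##__   read # → write _, move →, go to q1
q1 | 00_[1]##__   read 1 → write _, move ←, go to q3
q3 | 00[_]_##__   read _ → write 1, move →, go to q0
q0 | 001[_]##__   read _ → write #, move ←, go to q0
q0 | 00[1]###__   read 1 → write 0, move →, go to q3
q3 | 000[#]##__   read # → write _, move →, go to q1
q1 | 000_[#]#__   read # → write 1, move →, go to q1
q1 | 000_1[#]__   read # → write 1, move →, go to q1
q1 | 000_11[_]_   read _ → write 1, move →, go to qH
qH | 000_111[_]
Cell 5 holds 1 when M halts.

1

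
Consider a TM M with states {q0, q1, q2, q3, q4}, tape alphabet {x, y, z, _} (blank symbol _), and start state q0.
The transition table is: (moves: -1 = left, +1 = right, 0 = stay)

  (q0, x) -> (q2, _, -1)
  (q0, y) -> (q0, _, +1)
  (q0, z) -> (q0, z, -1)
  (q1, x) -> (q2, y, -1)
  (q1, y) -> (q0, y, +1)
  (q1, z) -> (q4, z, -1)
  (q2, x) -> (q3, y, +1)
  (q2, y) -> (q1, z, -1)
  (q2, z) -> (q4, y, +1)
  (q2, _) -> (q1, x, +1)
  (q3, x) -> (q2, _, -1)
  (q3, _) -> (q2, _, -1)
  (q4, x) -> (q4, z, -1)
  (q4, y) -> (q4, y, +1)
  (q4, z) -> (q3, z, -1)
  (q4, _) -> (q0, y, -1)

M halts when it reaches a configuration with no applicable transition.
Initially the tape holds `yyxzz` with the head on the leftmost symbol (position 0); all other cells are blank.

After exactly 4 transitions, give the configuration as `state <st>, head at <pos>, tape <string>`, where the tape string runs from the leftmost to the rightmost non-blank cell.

state=q0 head=0 tape=[y]yxzz   (q0,y)→(q0,_,+1)
state=q0 head=1 tape=_[y]xzz   (q0,y)→(q0,_,+1)
state=q0 head=2 tape=__[x]zz   (q0,x)→(q2,_,-1)
state=q2 head=1 tape=_[_]_zz   (q2,_)→(q1,x,+1)
state=q1 head=2 tape=_x[_]zz
After 4 steps: state q1, head at 2, tape x_zz.

state q1, head at 2, tape x_zz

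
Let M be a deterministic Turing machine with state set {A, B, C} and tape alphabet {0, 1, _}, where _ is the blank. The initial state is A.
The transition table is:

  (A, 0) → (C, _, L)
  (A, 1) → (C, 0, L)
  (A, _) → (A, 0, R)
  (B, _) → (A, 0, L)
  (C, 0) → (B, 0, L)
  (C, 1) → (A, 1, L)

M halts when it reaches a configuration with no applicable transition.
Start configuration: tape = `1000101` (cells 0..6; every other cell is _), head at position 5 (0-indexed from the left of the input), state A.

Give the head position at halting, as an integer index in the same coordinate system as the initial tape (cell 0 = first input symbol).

A | 10001[0]1   read 0 → write _, move L, go to C
C | 1000[1]_1   read 1 → write 1, move L, go to A
A | 100[0]1_1   read 0 → write _, move L, go to C
C | 10[0]_1_1   read 0 → write 0, move L, go to B
B | 1[0]0_1_1
At halt the head is at cell 1.

1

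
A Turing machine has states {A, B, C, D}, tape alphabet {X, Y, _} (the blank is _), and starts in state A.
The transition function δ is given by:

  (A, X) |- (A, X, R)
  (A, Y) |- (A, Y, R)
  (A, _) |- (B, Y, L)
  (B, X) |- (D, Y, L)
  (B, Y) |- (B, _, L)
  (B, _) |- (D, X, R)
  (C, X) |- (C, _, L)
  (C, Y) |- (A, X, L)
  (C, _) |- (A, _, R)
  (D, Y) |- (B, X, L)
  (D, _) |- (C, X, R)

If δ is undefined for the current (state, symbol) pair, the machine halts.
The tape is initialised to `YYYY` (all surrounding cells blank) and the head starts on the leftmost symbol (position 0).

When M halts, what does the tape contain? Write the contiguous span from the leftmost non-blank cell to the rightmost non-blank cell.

A | _[Y]YYY_   read Y → write Y, move R, go to A
A | _Y[Y]YY_   read Y → write Y, move R, go to A
A | _YY[Y]Y_   read Y → write Y, move R, go to A
A | _YYY[Y]_   read Y → write Y, move R, go to A
A | _YYYY[_]   read _ → write Y, move L, go to B
B | _YYY[Y]Y   read Y → write _, move L, go to B
B | _YY[Y]_Y   read Y → write _, move L, go to B
B | _Y[Y]__Y   read Y → write _, move L, go to B
B | _[Y]___Y   read Y → write _, move L, go to B
B | [_]____Y   read _ → write X, move R, go to D
D | X[_]___Y   read _ → write X, move R, go to C
C | XX[_]__Y   read _ → write _, move R, go to A
A | XX_[_]_Y   read _ → write Y, move L, go to B
B | XX[_]Y_Y   read _ → write X, move R, go to D
D | XXX[Y]_Y   read Y → write X, move L, go to B
B | XX[X]X_Y   read X → write Y, move L, go to D
D | X[X]YX_Y
The non-blank tape span at halt is XXYX_Y.

XXYX_Y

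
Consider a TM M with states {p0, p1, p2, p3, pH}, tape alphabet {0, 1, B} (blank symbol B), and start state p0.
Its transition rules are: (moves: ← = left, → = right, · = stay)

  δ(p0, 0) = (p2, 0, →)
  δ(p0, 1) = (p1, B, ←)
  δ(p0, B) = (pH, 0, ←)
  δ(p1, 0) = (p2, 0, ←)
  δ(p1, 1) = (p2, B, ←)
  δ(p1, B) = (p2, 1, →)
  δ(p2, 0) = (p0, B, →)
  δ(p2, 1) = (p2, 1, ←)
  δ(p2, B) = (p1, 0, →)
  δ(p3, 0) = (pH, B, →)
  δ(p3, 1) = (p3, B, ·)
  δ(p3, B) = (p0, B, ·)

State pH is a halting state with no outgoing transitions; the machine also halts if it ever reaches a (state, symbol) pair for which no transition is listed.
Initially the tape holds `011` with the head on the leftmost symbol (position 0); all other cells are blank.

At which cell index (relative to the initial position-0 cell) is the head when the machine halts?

1

p0 | [0]11   read 0 → write 0, move →, go to p2
p2 | 0[1]1   read 1 → write 1, move ←, go to p2
p2 | [0]11   read 0 → write B, move →, go to p0
p0 | B[1]1   read 1 → write B, move ←, go to p1
p1 | [B]B1   read B → write 1, move →, go to p2
p2 | 1[B]1   read B → write 0, move →, go to p1
p1 | 10[1]   read 1 → write B, move ←, go to p2
p2 | 1[0]B   read 0 → write B, move →, go to p0
p0 | 1B[B]   read B → write 0, move ←, go to pH
pH | 1[B]0
At halt the head is at cell 1.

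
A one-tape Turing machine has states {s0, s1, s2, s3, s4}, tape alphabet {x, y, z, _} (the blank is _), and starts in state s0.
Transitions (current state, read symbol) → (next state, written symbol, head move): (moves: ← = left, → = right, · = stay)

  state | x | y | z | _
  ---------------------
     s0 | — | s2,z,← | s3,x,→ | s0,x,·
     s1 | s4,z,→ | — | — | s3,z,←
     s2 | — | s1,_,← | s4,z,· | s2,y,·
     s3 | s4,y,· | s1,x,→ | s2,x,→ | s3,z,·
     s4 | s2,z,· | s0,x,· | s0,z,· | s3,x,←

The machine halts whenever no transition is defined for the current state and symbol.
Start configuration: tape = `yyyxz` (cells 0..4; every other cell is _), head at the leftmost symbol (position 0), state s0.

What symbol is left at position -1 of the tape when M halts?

state=s0 head=0 tape=___[y]yyxz   (s0,y)→(s2,z,←)
state=s2 head=-1 tape=__[_]zyyxz   (s2,_)→(s2,y,·)
state=s2 head=-1 tape=__[y]zyyxz   (s2,y)→(s1,_,←)
state=s1 head=-2 tape=_[_]_zyyxz   (s1,_)→(s3,z,←)
state=s3 head=-3 tape=[_]z_zyyxz   (s3,_)→(s3,z,·)
state=s3 head=-3 tape=[z]z_zyyxz   (s3,z)→(s2,x,→)
state=s2 head=-2 tape=x[z]_zyyxz   (s2,z)→(s4,z,·)
state=s4 head=-2 tape=x[z]_zyyxz   (s4,z)→(s0,z,·)
state=s0 head=-2 tape=x[z]_zyyxz   (s0,z)→(s3,x,→)
state=s3 head=-1 tape=xx[_]zyyxz   (s3,_)→(s3,z,·)
state=s3 head=-1 tape=xx[z]zyyxz   (s3,z)→(s2,x,→)
state=s2 head=0 tape=xxx[z]yyxz   (s2,z)→(s4,z,·)
state=s4 head=0 tape=xxx[z]yyxz   (s4,z)→(s0,z,·)
state=s0 head=0 tape=xxx[z]yyxz   (s0,z)→(s3,x,→)
state=s3 head=1 tape=xxxx[y]yxz   (s3,y)→(s1,x,→)
state=s1 head=2 tape=xxxxx[y]xz
Cell -1 holds x when M halts.

x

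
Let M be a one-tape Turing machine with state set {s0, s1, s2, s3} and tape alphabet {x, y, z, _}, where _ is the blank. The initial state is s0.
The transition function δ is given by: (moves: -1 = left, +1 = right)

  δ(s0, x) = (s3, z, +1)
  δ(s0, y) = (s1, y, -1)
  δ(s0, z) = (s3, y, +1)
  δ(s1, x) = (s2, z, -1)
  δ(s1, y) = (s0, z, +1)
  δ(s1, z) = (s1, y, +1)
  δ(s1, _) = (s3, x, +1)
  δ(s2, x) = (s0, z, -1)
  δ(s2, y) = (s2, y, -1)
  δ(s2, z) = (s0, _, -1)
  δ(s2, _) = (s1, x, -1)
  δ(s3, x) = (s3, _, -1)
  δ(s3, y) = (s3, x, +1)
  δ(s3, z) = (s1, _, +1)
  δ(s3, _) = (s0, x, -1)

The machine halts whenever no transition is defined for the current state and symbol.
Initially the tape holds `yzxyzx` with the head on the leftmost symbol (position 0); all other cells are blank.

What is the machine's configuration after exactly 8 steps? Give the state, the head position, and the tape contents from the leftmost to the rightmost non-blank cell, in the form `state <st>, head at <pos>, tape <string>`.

state=s0 head=0 tape=__[y]zxyzx   (s0,y)→(s1,y,-1)
state=s1 head=-1 tape=_[_]yzxyzx   (s1,_)→(s3,x,+1)
state=s3 head=0 tape=_x[y]zxyzx   (s3,y)→(s3,x,+1)
state=s3 head=1 tape=_xx[z]xyzx   (s3,z)→(s1,_,+1)
state=s1 head=2 tape=_xx_[x]yzx   (s1,x)→(s2,z,-1)
state=s2 head=1 tape=_xx[_]zyzx   (s2,_)→(s1,x,-1)
state=s1 head=0 tape=_x[x]xzyzx   (s1,x)→(s2,z,-1)
state=s2 head=-1 tape=_[x]zxzyzx   (s2,x)→(s0,z,-1)
state=s0 head=-2 tape=[_]zzxzyzx
After 8 steps: state s0, head at -2, tape zzxzyzx.

state s0, head at -2, tape zzxzyzx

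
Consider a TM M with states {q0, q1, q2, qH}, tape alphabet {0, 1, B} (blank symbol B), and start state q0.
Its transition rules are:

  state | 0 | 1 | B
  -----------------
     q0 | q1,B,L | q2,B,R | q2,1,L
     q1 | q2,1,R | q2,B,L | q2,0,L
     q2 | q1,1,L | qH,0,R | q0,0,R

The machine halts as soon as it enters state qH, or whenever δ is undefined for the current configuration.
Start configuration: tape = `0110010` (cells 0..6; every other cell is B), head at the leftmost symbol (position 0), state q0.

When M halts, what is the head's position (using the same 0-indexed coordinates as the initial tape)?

q0 | BBBBB[0]110010   read 0 → write B, move L, go to q1
q1 | BBBB[B]B110010   read B → write 0, move L, go to q2
q2 | BBB[B]0B110010   read B → write 0, move R, go to q0
q0 | BBB0[0]B110010   read 0 → write B, move L, go to q1
q1 | BBB[0]BB110010   read 0 → write 1, move R, go to q2
q2 | BBB1[B]B110010   read B → write 0, move R, go to q0
q0 | BBB10[B]110010   read B → write 1, move L, go to q2
q2 | BBB1[0]1110010   read 0 → write 1, move L, go to q1
q1 | BBB[1]11110010   read 1 → write B, move L, go to q2
q2 | BB[B]B11110010   read B → write 0, move R, go to q0
q0 | BB0[B]11110010   read B → write 1, move L, go to q2
q2 | BB[0]111110010   read 0 → write 1, move L, go to q1
q1 | B[B]1111110010   read B → write 0, move L, go to q2
q2 | [B]01111110010   read B → write 0, move R, go to q0
q0 | 0[0]1111110010   read 0 → write B, move L, go to q1
q1 | [0]B1111110010   read 0 → write 1, move R, go to q2
q2 | 1[B]1111110010   read B → write 0, move R, go to q0
q0 | 10[1]111110010   read 1 → write B, move R, go to q2
q2 | 10B[1]11110010   read 1 → write 0, move R, go to qH
qH | 10B0[1]1110010
At halt the head is at cell -1.

-1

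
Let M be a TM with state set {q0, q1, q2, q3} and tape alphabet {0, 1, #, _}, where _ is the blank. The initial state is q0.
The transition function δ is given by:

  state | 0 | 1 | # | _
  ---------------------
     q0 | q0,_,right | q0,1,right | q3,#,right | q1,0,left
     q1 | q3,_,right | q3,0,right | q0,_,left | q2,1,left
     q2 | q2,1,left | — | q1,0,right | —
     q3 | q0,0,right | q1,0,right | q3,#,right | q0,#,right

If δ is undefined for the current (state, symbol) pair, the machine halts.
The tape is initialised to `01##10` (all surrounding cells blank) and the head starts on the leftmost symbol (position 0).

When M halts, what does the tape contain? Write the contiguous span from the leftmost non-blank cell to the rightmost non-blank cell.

state=q0 head=0 tape=[0]1##10___   (q0,0)→(q0,_,right)
state=q0 head=1 tape=_[1]##10___   (q0,1)→(q0,1,right)
state=q0 head=2 tape=_1[#]#10___   (q0,#)→(q3,#,right)
state=q3 head=3 tape=_1#[#]10___   (q3,#)→(q3,#,right)
state=q3 head=4 tape=_1##[1]0___   (q3,1)→(q1,0,right)
state=q1 head=5 tape=_1##0[0]___   (q1,0)→(q3,_,right)
state=q3 head=6 tape=_1##0_[_]__   (q3,_)→(q0,#,right)
state=q0 head=7 tape=_1##0_#[_]_   (q0,_)→(q1,0,left)
state=q1 head=6 tape=_1##0_[#]0_   (q1,#)→(q0,_,left)
state=q0 head=5 tape=_1##0[_]_0_   (q0,_)→(q1,0,left)
state=q1 head=4 tape=_1##[0]0_0_   (q1,0)→(q3,_,right)
state=q3 head=5 tape=_1##_[0]_0_   (q3,0)→(q0,0,right)
state=q0 head=6 tape=_1##_0[_]0_   (q0,_)→(q1,0,left)
state=q1 head=5 tape=_1##_[0]00_   (q1,0)→(q3,_,right)
state=q3 head=6 tape=_1##__[0]0_   (q3,0)→(q0,0,right)
state=q0 head=7 tape=_1##__0[0]_   (q0,0)→(q0,_,right)
state=q0 head=8 tape=_1##__0_[_]   (q0,_)→(q1,0,left)
state=q1 head=7 tape=_1##__0[_]0   (q1,_)→(q2,1,left)
state=q2 head=6 tape=_1##__[0]10   (q2,0)→(q2,1,left)
state=q2 head=5 tape=_1##_[_]110
The non-blank tape span at halt is 1##__110.

1##__110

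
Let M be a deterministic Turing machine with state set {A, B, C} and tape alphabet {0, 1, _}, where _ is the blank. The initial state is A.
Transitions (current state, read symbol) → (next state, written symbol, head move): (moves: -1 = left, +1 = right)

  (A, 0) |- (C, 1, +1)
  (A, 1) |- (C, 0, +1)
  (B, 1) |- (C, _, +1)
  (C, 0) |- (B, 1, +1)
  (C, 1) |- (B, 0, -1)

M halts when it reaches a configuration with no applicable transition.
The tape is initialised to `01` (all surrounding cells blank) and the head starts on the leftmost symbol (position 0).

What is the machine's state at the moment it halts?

state=A head=0 tape=[0]1_   (A,0)→(C,1,+1)
state=C head=1 tape=1[1]_   (C,1)→(B,0,-1)
state=B head=0 tape=[1]0_   (B,1)→(C,_,+1)
state=C head=1 tape=_[0]_   (C,0)→(B,1,+1)
state=B head=2 tape=_1[_]
No transition is defined for (B, _); M halts in state B.

B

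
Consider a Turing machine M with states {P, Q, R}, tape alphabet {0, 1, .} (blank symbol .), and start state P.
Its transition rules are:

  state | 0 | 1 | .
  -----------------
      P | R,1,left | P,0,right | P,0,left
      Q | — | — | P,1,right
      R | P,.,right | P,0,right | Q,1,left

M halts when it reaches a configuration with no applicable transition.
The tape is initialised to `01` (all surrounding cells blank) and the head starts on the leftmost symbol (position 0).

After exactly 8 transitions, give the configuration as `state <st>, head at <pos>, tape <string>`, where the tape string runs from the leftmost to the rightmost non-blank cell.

P | ..[0]1.   read 0 → write 1, move left, go to R
R | .[.]11.   read . → write 1, move left, go to Q
Q | [.]111.   read . → write 1, move right, go to P
P | 1[1]11.   read 1 → write 0, move right, go to P
P | 10[1]1.   read 1 → write 0, move right, go to P
P | 100[1].   read 1 → write 0, move right, go to P
P | 1000[.]   read . → write 0, move left, go to P
P | 100[0]0   read 0 → write 1, move left, go to R
R | 10[0]10
After 8 steps: state R, head at 0, tape 10010.

state R, head at 0, tape 10010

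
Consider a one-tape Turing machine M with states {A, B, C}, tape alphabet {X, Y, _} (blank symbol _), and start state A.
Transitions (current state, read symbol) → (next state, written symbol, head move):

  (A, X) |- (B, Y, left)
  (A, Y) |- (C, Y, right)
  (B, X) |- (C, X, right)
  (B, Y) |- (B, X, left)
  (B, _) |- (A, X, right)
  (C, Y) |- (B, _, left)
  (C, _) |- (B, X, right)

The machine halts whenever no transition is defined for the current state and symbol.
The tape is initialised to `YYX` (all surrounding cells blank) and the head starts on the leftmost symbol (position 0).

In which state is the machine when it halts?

A

A | _[Y]YX__   read Y → write Y, move right, go to C
C | _Y[Y]X__   read Y → write _, move left, go to B
B | _[Y]_X__   read Y → write X, move left, go to B
B | [_]X_X__   read _ → write X, move right, go to A
A | X[X]_X__   read X → write Y, move left, go to B
B | [X]Y_X__   read X → write X, move right, go to C
C | X[Y]_X__   read Y → write _, move left, go to B
B | [X]__X__   read X → write X, move right, go to C
C | X[_]_X__   read _ → write X, move right, go to B
B | XX[_]X__   read _ → write X, move right, go to A
A | XXX[X]__   read X → write Y, move left, go to B
B | XX[X]Y__   read X → write X, move right, go to C
C | XXX[Y]__   read Y → write _, move left, go to B
B | XX[X]___   read X → write X, move right, go to C
C | XXX[_]__   read _ → write X, move right, go to B
B | XXXX[_]_   read _ → write X, move right, go to A
A | XXXXX[_]
No transition is defined for (A, _); M halts in state A.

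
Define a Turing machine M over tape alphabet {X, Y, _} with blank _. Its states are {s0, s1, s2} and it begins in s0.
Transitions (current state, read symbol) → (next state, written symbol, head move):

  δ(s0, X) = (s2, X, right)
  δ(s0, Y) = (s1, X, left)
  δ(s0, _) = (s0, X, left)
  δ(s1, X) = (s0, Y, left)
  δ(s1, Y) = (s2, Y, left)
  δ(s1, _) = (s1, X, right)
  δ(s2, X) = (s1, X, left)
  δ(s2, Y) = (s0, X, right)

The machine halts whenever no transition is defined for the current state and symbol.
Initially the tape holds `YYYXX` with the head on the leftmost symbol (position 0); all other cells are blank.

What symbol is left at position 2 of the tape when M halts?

X

state=s0 head=0 tape=_[Y]YYXX_   (s0,Y)→(s1,X,left)
state=s1 head=-1 tape=[_]XYYXX_   (s1,_)→(s1,X,right)
state=s1 head=0 tape=X[X]YYXX_   (s1,X)→(s0,Y,left)
state=s0 head=-1 tape=[X]YYYXX_   (s0,X)→(s2,X,right)
state=s2 head=0 tape=X[Y]YYXX_   (s2,Y)→(s0,X,right)
state=s0 head=1 tape=XX[Y]YXX_   (s0,Y)→(s1,X,left)
state=s1 head=0 tape=X[X]XYXX_   (s1,X)→(s0,Y,left)
state=s0 head=-1 tape=[X]YXYXX_   (s0,X)→(s2,X,right)
state=s2 head=0 tape=X[Y]XYXX_   (s2,Y)→(s0,X,right)
state=s0 head=1 tape=XX[X]YXX_   (s0,X)→(s2,X,right)
state=s2 head=2 tape=XXX[Y]XX_   (s2,Y)→(s0,X,right)
state=s0 head=3 tape=XXXX[X]X_   (s0,X)→(s2,X,right)
state=s2 head=4 tape=XXXXX[X]_   (s2,X)→(s1,X,left)
state=s1 head=3 tape=XXXX[X]X_   (s1,X)→(s0,Y,left)
state=s0 head=2 tape=XXX[X]YX_   (s0,X)→(s2,X,right)
state=s2 head=3 tape=XXXX[Y]X_   (s2,Y)→(s0,X,right)
state=s0 head=4 tape=XXXXX[X]_   (s0,X)→(s2,X,right)
state=s2 head=5 tape=XXXXXX[_]
Cell 2 holds X when M halts.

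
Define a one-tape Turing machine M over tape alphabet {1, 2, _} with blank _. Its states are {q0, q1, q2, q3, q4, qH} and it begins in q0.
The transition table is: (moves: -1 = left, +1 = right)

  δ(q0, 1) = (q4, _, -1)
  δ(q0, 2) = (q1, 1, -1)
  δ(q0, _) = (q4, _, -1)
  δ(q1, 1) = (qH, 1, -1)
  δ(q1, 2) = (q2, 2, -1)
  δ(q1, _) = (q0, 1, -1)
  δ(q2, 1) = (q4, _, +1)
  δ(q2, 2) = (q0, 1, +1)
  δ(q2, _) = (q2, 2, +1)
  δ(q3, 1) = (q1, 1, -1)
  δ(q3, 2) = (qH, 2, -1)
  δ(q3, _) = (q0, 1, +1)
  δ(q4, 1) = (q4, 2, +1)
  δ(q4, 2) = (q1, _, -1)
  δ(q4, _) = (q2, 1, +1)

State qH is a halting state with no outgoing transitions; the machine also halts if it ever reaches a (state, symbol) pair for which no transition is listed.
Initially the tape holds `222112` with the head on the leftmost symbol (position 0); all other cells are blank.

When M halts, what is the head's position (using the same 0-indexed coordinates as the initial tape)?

0

q0 | ___[2]22112   read 2 → write 1, move -1, go to q1
q1 | __[_]122112   read _ → write 1, move -1, go to q0
q0 | _[_]1122112   read _ → write _, move -1, go to q4
q4 | [_]_1122112   read _ → write 1, move +1, go to q2
q2 | 1[_]1122112   read _ → write 2, move +1, go to q2
q2 | 12[1]122112   read 1 → write _, move +1, go to q4
q4 | 12_[1]22112   read 1 → write 2, move +1, go to q4
q4 | 12_2[2]2112   read 2 → write _, move -1, go to q1
q1 | 12_[2]_2112   read 2 → write 2, move -1, go to q2
q2 | 12[_]2_2112   read _ → write 2, move +1, go to q2
q2 | 122[2]_2112   read 2 → write 1, move +1, go to q0
q0 | 1221[_]2112   read _ → write _, move -1, go to q4
q4 | 122[1]_2112   read 1 → write 2, move +1, go to q4
q4 | 1222[_]2112   read _ → write 1, move +1, go to q2
q2 | 12221[2]112   read 2 → write 1, move +1, go to q0
q0 | 122211[1]12   read 1 → write _, move -1, go to q4
q4 | 12221[1]_12   read 1 → write 2, move +1, go to q4
q4 | 122212[_]12   read _ → write 1, move +1, go to q2
q2 | 1222121[1]2   read 1 → write _, move +1, go to q4
q4 | 1222121_[2]   read 2 → write _, move -1, go to q1
q1 | 1222121[_]_   read _ → write 1, move -1, go to q0
q0 | 122212[1]1_   read 1 → write _, move -1, go to q4
q4 | 12221[2]_1_   read 2 → write _, move -1, go to q1
q1 | 1222[1]__1_   read 1 → write 1, move -1, go to qH
qH | 122[2]1__1_
At halt the head is at cell 0.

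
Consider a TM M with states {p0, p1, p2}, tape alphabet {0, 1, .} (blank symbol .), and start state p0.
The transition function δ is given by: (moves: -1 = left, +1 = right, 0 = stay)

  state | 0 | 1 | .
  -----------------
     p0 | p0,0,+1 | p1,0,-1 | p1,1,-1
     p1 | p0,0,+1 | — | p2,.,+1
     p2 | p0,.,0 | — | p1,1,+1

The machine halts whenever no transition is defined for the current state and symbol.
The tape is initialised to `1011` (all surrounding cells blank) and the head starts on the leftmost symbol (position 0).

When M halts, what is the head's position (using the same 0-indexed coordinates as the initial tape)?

0

state=p0 head=0 tape=.[1]011   (p0,1)→(p1,0,-1)
state=p1 head=-1 tape=[.]0011   (p1,.)→(p2,.,+1)
state=p2 head=0 tape=.[0]011   (p2,0)→(p0,.,0)
state=p0 head=0 tape=.[.]011   (p0,.)→(p1,1,-1)
state=p1 head=-1 tape=[.]1011   (p1,.)→(p2,.,+1)
state=p2 head=0 tape=.[1]011
At halt the head is at cell 0.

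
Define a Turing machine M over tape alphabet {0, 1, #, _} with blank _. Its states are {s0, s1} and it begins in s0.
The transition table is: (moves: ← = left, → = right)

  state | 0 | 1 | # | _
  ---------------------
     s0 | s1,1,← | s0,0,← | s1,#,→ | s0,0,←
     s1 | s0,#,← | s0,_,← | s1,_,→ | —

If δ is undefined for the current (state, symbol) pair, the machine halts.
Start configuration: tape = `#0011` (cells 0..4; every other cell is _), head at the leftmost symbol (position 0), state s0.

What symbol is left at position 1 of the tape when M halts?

state=s0 head=0 tape=[#]0011   (s0,#)→(s1,#,→)
state=s1 head=1 tape=#[0]011   (s1,0)→(s0,#,←)
state=s0 head=0 tape=[#]#011   (s0,#)→(s1,#,→)
state=s1 head=1 tape=#[#]011   (s1,#)→(s1,_,→)
state=s1 head=2 tape=#_[0]11   (s1,0)→(s0,#,←)
state=s0 head=1 tape=#[_]#11   (s0,_)→(s0,0,←)
state=s0 head=0 tape=[#]0#11   (s0,#)→(s1,#,→)
state=s1 head=1 tape=#[0]#11   (s1,0)→(s0,#,←)
state=s0 head=0 tape=[#]##11   (s0,#)→(s1,#,→)
state=s1 head=1 tape=#[#]#11   (s1,#)→(s1,_,→)
state=s1 head=2 tape=#_[#]11   (s1,#)→(s1,_,→)
state=s1 head=3 tape=#__[1]1   (s1,1)→(s0,_,←)
state=s0 head=2 tape=#_[_]_1   (s0,_)→(s0,0,←)
state=s0 head=1 tape=#[_]0_1   (s0,_)→(s0,0,←)
state=s0 head=0 tape=[#]00_1   (s0,#)→(s1,#,→)
state=s1 head=1 tape=#[0]0_1   (s1,0)→(s0,#,←)
state=s0 head=0 tape=[#]#0_1   (s0,#)→(s1,#,→)
state=s1 head=1 tape=#[#]0_1   (s1,#)→(s1,_,→)
state=s1 head=2 tape=#_[0]_1   (s1,0)→(s0,#,←)
state=s0 head=1 tape=#[_]#_1   (s0,_)→(s0,0,←)
state=s0 head=0 tape=[#]0#_1   (s0,#)→(s1,#,→)
state=s1 head=1 tape=#[0]#_1   (s1,0)→(s0,#,←)
state=s0 head=0 tape=[#]##_1   (s0,#)→(s1,#,→)
state=s1 head=1 tape=#[#]#_1   (s1,#)→(s1,_,→)
state=s1 head=2 tape=#_[#]_1   (s1,#)→(s1,_,→)
state=s1 head=3 tape=#__[_]1
Cell 1 holds _ when M halts.

_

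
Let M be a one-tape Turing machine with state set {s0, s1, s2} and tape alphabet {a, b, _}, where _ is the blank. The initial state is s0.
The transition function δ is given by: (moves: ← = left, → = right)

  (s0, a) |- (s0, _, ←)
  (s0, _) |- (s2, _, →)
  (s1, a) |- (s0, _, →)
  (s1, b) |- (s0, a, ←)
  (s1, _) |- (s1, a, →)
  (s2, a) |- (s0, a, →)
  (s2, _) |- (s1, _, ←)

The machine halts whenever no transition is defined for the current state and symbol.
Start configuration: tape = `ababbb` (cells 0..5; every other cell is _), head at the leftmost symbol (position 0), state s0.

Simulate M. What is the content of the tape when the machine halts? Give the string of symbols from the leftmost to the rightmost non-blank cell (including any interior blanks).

s0 | ___[a]babbb   read a → write _, move ←, go to s0
s0 | __[_]_babbb   read _ → write _, move →, go to s2
s2 | ___[_]babbb   read _ → write _, move ←, go to s1
s1 | __[_]_babbb   read _ → write a, move →, go to s1
s1 | __a[_]babbb   read _ → write a, move →, go to s1
s1 | __aa[b]abbb   read b → write a, move ←, go to s0
s0 | __a[a]aabbb   read a → write _, move ←, go to s0
s0 | __[a]_aabbb   read a → write _, move ←, go to s0
s0 | _[_]__aabbb   read _ → write _, move →, go to s2
s2 | __[_]_aabbb   read _ → write _, move ←, go to s1
s1 | _[_]__aabbb   read _ → write a, move →, go to s1
s1 | _a[_]_aabbb   read _ → write a, move →, go to s1
s1 | _aa[_]aabbb   read _ → write a, move →, go to s1
s1 | _aaa[a]abbb   read a → write _, move →, go to s0
s0 | _aaa_[a]bbb   read a → write _, move ←, go to s0
s0 | _aaa[_]_bbb   read _ → write _, move →, go to s2
s2 | _aaa_[_]bbb   read _ → write _, move ←, go to s1
s1 | _aaa[_]_bbb   read _ → write a, move →, go to s1
s1 | _aaaa[_]bbb   read _ → write a, move →, go to s1
s1 | _aaaaa[b]bb   read b → write a, move ←, go to s0
s0 | _aaaa[a]abb   read a → write _, move ←, go to s0
s0 | _aaa[a]_abb   read a → write _, move ←, go to s0
s0 | _aa[a]__abb   read a → write _, move ←, go to s0
s0 | _a[a]___abb   read a → write _, move ←, go to s0
s0 | _[a]____abb   read a → write _, move ←, go to s0
s0 | [_]_____abb   read _ → write _, move →, go to s2
s2 | _[_]____abb   read _ → write _, move ←, go to s1
s1 | [_]_____abb   read _ → write a, move →, go to s1
s1 | a[_]____abb   read _ → write a, move →, go to s1
s1 | aa[_]___abb   read _ → write a, move →, go to s1
s1 | aaa[_]__abb   read _ → write a, move →, go to s1
s1 | aaaa[_]_abb   read _ → write a, move →, go to s1
s1 | aaaaa[_]abb   read _ → write a, move →, go to s1
s1 | aaaaaa[a]bb   read a → write _, move →, go to s0
s0 | aaaaaa_[b]b
The non-blank tape span at halt is aaaaaa_bb.

aaaaaa_bb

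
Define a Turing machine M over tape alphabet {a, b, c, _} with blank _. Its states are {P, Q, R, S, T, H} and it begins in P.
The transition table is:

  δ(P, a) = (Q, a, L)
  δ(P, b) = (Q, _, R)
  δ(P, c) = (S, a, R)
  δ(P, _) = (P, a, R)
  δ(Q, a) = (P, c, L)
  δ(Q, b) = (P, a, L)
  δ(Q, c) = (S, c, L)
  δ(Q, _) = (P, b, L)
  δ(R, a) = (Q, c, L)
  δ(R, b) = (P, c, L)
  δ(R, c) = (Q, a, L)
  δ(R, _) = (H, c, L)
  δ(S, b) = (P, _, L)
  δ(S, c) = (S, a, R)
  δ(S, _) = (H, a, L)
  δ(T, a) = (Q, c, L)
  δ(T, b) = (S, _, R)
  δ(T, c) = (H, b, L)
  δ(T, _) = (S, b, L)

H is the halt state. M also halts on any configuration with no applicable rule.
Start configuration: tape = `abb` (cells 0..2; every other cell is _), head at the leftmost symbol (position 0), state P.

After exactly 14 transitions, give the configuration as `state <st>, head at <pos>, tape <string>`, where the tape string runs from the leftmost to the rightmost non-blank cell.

state=P head=0 tape=____[a]bb   (P,a)→(Q,a,L)
state=Q head=-1 tape=___[_]abb   (Q,_)→(P,b,L)
state=P head=-2 tape=__[_]babb   (P,_)→(P,a,R)
state=P head=-1 tape=__a[b]abb   (P,b)→(Q,_,R)
state=Q head=0 tape=__a_[a]bb   (Q,a)→(P,c,L)
state=P head=-1 tape=__a[_]cbb   (P,_)→(P,a,R)
state=P head=0 tape=__aa[c]bb   (P,c)→(S,a,R)
state=S head=1 tape=__aaa[b]b   (S,b)→(P,_,L)
state=P head=0 tape=__aa[a]_b   (P,a)→(Q,a,L)
state=Q head=-1 tape=__a[a]a_b   (Q,a)→(P,c,L)
state=P head=-2 tape=__[a]ca_b   (P,a)→(Q,a,L)
state=Q head=-3 tape=_[_]aca_b   (Q,_)→(P,b,L)
state=P head=-4 tape=[_]baca_b   (P,_)→(P,a,R)
state=P head=-3 tape=a[b]aca_b   (P,b)→(Q,_,R)
state=Q head=-2 tape=a_[a]ca_b
After 14 steps: state Q, head at -2, tape a_aca_b.

state Q, head at -2, tape a_aca_b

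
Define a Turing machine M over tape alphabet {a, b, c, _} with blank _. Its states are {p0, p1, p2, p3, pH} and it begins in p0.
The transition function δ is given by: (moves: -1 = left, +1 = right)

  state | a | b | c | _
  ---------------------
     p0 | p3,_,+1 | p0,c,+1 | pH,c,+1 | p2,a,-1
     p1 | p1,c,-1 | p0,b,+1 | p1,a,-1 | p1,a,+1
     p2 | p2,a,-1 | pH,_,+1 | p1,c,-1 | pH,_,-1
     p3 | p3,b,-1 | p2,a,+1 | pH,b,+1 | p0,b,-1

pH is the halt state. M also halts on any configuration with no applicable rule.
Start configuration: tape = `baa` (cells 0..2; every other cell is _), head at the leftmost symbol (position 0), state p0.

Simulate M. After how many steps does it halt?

p0 | [b]aa   read b → write c, move +1, go to p0
p0 | c[a]a   read a → write _, move +1, go to p3
p3 | c_[a]   read a → write b, move -1, go to p3
p3 | c[_]b   read _ → write b, move -1, go to p0
p0 | [c]bb   read c → write c, move +1, go to pH
pH | c[b]b
M halts after 5 transitions.

5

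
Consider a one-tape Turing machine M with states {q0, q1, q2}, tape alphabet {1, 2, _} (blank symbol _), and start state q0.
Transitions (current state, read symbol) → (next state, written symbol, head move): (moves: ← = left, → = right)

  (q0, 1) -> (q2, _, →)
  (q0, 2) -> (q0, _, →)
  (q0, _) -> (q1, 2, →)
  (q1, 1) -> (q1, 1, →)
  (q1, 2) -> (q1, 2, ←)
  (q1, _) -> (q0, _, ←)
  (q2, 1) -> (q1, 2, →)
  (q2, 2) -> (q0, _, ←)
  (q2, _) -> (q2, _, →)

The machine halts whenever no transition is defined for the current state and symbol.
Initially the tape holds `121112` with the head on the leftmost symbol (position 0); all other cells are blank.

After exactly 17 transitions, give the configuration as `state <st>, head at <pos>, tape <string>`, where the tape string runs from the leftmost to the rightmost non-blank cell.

state q1, head at 5, tape 21112

state=q0 head=0 tape=[1]21112   (q0,1)→(q2,_,→)
state=q2 head=1 tape=_[2]1112   (q2,2)→(q0,_,←)
state=q0 head=0 tape=[_]_1112   (q0,_)→(q1,2,→)
state=q1 head=1 tape=2[_]1112   (q1,_)→(q0,_,←)
state=q0 head=0 tape=[2]_1112   (q0,2)→(q0,_,→)
state=q0 head=1 tape=_[_]1112   (q0,_)→(q1,2,→)
state=q1 head=2 tape=_2[1]112   (q1,1)→(q1,1,→)
state=q1 head=3 tape=_21[1]12   (q1,1)→(q1,1,→)
state=q1 head=4 tape=_211[1]2   (q1,1)→(q1,1,→)
state=q1 head=5 tape=_2111[2]   (q1,2)→(q1,2,←)
state=q1 head=4 tape=_211[1]2   (q1,1)→(q1,1,→)
state=q1 head=5 tape=_2111[2]   (q1,2)→(q1,2,←)
state=q1 head=4 tape=_211[1]2   (q1,1)→(q1,1,→)
state=q1 head=5 tape=_2111[2]   (q1,2)→(q1,2,←)
state=q1 head=4 tape=_211[1]2   (q1,1)→(q1,1,→)
state=q1 head=5 tape=_2111[2]   (q1,2)→(q1,2,←)
state=q1 head=4 tape=_211[1]2   (q1,1)→(q1,1,→)
state=q1 head=5 tape=_2111[2]
After 17 steps: state q1, head at 5, tape 21112.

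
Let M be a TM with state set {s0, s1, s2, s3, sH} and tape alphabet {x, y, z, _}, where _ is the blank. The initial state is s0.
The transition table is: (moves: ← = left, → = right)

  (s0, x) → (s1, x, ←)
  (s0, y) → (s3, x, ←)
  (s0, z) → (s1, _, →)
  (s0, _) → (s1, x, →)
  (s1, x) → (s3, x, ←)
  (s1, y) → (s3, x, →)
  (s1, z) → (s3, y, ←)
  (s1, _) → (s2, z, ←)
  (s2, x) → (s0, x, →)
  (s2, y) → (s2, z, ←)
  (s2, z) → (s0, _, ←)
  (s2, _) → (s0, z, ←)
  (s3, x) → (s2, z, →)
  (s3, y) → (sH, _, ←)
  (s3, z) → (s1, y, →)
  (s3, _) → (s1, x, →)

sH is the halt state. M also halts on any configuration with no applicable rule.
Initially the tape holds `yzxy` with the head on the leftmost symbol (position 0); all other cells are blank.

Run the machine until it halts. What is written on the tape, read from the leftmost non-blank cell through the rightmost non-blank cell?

zxz_xxzz

state=s0 head=0 tape=_[y]zxy___   (s0,y)→(s3,x,←)
state=s3 head=-1 tape=[_]xzxy___   (s3,_)→(s1,x,→)
state=s1 head=0 tape=x[x]zxy___   (s1,x)→(s3,x,←)
state=s3 head=-1 tape=[x]xzxy___   (s3,x)→(s2,z,→)
state=s2 head=0 tape=z[x]zxy___   (s2,x)→(s0,x,→)
state=s0 head=1 tape=zx[z]xy___   (s0,z)→(s1,_,→)
state=s1 head=2 tape=zx_[x]y___   (s1,x)→(s3,x,←)
state=s3 head=1 tape=zx[_]xy___   (s3,_)→(s1,x,→)
state=s1 head=2 tape=zxx[x]y___   (s1,x)→(s3,x,←)
state=s3 head=1 tape=zx[x]xy___   (s3,x)→(s2,z,→)
state=s2 head=2 tape=zxz[x]y___   (s2,x)→(s0,x,→)
state=s0 head=3 tape=zxzx[y]___   (s0,y)→(s3,x,←)
state=s3 head=2 tape=zxz[x]x___   (s3,x)→(s2,z,→)
state=s2 head=3 tape=zxzz[x]___   (s2,x)→(s0,x,→)
state=s0 head=4 tape=zxzzx[_]__   (s0,_)→(s1,x,→)
state=s1 head=5 tape=zxzzxx[_]_   (s1,_)→(s2,z,←)
state=s2 head=4 tape=zxzzx[x]z_   (s2,x)→(s0,x,→)
state=s0 head=5 tape=zxzzxx[z]_   (s0,z)→(s1,_,→)
state=s1 head=6 tape=zxzzxx_[_]   (s1,_)→(s2,z,←)
state=s2 head=5 tape=zxzzxx[_]z   (s2,_)→(s0,z,←)
state=s0 head=4 tape=zxzzx[x]zz   (s0,x)→(s1,x,←)
state=s1 head=3 tape=zxzz[x]xzz   (s1,x)→(s3,x,←)
state=s3 head=2 tape=zxz[z]xxzz   (s3,z)→(s1,y,→)
state=s1 head=3 tape=zxzy[x]xzz   (s1,x)→(s3,x,←)
state=s3 head=2 tape=zxz[y]xxzz   (s3,y)→(sH,_,←)
state=sH head=1 tape=zx[z]_xxzz
The non-blank tape span at halt is zxz_xxzz.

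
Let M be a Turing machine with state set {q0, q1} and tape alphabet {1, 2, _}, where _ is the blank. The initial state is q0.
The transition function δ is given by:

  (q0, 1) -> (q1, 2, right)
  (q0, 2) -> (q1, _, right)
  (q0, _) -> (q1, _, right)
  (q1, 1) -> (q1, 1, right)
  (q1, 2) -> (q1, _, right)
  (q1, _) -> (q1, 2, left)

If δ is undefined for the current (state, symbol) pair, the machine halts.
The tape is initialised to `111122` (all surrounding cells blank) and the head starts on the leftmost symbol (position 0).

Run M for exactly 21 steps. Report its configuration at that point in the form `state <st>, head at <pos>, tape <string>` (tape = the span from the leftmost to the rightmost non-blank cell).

state q1, head at 7, tape 2111___2

state=q0 head=0 tape=[1]11122__   (q0,1)→(q1,2,right)
state=q1 head=1 tape=2[1]1122__   (q1,1)→(q1,1,right)
state=q1 head=2 tape=21[1]122__   (q1,1)→(q1,1,right)
state=q1 head=3 tape=211[1]22__   (q1,1)→(q1,1,right)
state=q1 head=4 tape=2111[2]2__   (q1,2)→(q1,_,right)
state=q1 head=5 tape=2111_[2]__   (q1,2)→(q1,_,right)
state=q1 head=6 tape=2111__[_]_   (q1,_)→(q1,2,left)
state=q1 head=5 tape=2111_[_]2_   (q1,_)→(q1,2,left)
state=q1 head=4 tape=2111[_]22_   (q1,_)→(q1,2,left)
state=q1 head=3 tape=211[1]222_   (q1,1)→(q1,1,right)
state=q1 head=4 tape=2111[2]22_   (q1,2)→(q1,_,right)
state=q1 head=5 tape=2111_[2]2_   (q1,2)→(q1,_,right)
state=q1 head=6 tape=2111__[2]_   (q1,2)→(q1,_,right)
state=q1 head=7 tape=2111___[_]   (q1,_)→(q1,2,left)
state=q1 head=6 tape=2111__[_]2   (q1,_)→(q1,2,left)
state=q1 head=5 tape=2111_[_]22   (q1,_)→(q1,2,left)
state=q1 head=4 tape=2111[_]222   (q1,_)→(q1,2,left)
state=q1 head=3 tape=211[1]2222   (q1,1)→(q1,1,right)
state=q1 head=4 tape=2111[2]222   (q1,2)→(q1,_,right)
state=q1 head=5 tape=2111_[2]22   (q1,2)→(q1,_,right)
state=q1 head=6 tape=2111__[2]2   (q1,2)→(q1,_,right)
state=q1 head=7 tape=2111___[2]
After 21 steps: state q1, head at 7, tape 2111___2.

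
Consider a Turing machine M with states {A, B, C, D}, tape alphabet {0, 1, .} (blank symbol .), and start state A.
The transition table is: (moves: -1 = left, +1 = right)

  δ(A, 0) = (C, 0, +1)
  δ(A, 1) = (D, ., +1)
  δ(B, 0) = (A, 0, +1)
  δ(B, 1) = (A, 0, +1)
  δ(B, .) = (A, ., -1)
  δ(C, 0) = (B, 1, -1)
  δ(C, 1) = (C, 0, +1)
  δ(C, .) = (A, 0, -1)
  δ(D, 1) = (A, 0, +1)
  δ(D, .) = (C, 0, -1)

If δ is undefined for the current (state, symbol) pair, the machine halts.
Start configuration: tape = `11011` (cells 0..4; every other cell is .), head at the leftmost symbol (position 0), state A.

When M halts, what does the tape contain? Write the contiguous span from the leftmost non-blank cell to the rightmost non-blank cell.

0000.0

state=A head=0 tape=[1]1011..   (A,1)→(D,.,+1)
state=D head=1 tape=.[1]011..   (D,1)→(A,0,+1)
state=A head=2 tape=.0[0]11..   (A,0)→(C,0,+1)
state=C head=3 tape=.00[1]1..   (C,1)→(C,0,+1)
state=C head=4 tape=.000[1]..   (C,1)→(C,0,+1)
state=C head=5 tape=.0000[.].   (C,.)→(A,0,-1)
state=A head=4 tape=.000[0]0.   (A,0)→(C,0,+1)
state=C head=5 tape=.0000[0].   (C,0)→(B,1,-1)
state=B head=4 tape=.000[0]1.   (B,0)→(A,0,+1)
state=A head=5 tape=.0000[1].   (A,1)→(D,.,+1)
state=D head=6 tape=.0000.[.]   (D,.)→(C,0,-1)
state=C head=5 tape=.0000[.]0   (C,.)→(A,0,-1)
state=A head=4 tape=.000[0]00   (A,0)→(C,0,+1)
state=C head=5 tape=.0000[0]0   (C,0)→(B,1,-1)
state=B head=4 tape=.000[0]10   (B,0)→(A,0,+1)
state=A head=5 tape=.0000[1]0   (A,1)→(D,.,+1)
state=D head=6 tape=.0000.[0]
The non-blank tape span at halt is 0000.0.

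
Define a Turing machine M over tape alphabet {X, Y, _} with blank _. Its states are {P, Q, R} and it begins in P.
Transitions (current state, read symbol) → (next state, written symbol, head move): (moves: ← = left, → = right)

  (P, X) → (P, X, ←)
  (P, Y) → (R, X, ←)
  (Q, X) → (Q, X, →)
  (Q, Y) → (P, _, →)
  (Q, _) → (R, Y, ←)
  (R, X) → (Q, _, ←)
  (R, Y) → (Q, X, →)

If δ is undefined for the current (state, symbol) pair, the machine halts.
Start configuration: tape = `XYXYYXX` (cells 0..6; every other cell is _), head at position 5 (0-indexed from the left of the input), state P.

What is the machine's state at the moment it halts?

state=P head=5 tape=XYXYY[X]X_   (P,X)→(P,X,←)
state=P head=4 tape=XYXY[Y]XX_   (P,Y)→(R,X,←)
state=R head=3 tape=XYX[Y]XXX_   (R,Y)→(Q,X,→)
state=Q head=4 tape=XYXX[X]XX_   (Q,X)→(Q,X,→)
state=Q head=5 tape=XYXXX[X]X_   (Q,X)→(Q,X,→)
state=Q head=6 tape=XYXXXX[X]_   (Q,X)→(Q,X,→)
state=Q head=7 tape=XYXXXXX[_]   (Q,_)→(R,Y,←)
state=R head=6 tape=XYXXXX[X]Y   (R,X)→(Q,_,←)
state=Q head=5 tape=XYXXX[X]_Y   (Q,X)→(Q,X,→)
state=Q head=6 tape=XYXXXX[_]Y   (Q,_)→(R,Y,←)
state=R head=5 tape=XYXXX[X]YY   (R,X)→(Q,_,←)
state=Q head=4 tape=XYXX[X]_YY   (Q,X)→(Q,X,→)
state=Q head=5 tape=XYXXX[_]YY   (Q,_)→(R,Y,←)
state=R head=4 tape=XYXX[X]YYY   (R,X)→(Q,_,←)
state=Q head=3 tape=XYX[X]_YYY   (Q,X)→(Q,X,→)
state=Q head=4 tape=XYXX[_]YYY   (Q,_)→(R,Y,←)
state=R head=3 tape=XYX[X]YYYY   (R,X)→(Q,_,←)
state=Q head=2 tape=XY[X]_YYYY   (Q,X)→(Q,X,→)
state=Q head=3 tape=XYX[_]YYYY   (Q,_)→(R,Y,←)
state=R head=2 tape=XY[X]YYYYY   (R,X)→(Q,_,←)
state=Q head=1 tape=X[Y]_YYYYY   (Q,Y)→(P,_,→)
state=P head=2 tape=X_[_]YYYYY
No transition is defined for (P, _); M halts in state P.

P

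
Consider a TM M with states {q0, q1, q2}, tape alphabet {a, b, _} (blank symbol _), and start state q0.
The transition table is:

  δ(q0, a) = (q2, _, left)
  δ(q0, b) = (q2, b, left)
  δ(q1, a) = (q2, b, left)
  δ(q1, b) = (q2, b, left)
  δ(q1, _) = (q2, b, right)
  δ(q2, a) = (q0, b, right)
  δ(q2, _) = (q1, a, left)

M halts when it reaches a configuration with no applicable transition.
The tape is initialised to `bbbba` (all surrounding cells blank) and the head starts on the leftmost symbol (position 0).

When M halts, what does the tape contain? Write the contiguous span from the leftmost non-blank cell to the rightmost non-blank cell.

q0 | __[b]bbba   read b → write b, move left, go to q2
q2 | _[_]bbbba   read _ → write a, move left, go to q1
q1 | [_]abbbba   read _ → write b, move right, go to q2
q2 | b[a]bbbba   read a → write b, move right, go to q0
q0 | bb[b]bbba   read b → write b, move left, go to q2
q2 | b[b]bbbba
The non-blank tape span at halt is bbbbbba.

bbbbbba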